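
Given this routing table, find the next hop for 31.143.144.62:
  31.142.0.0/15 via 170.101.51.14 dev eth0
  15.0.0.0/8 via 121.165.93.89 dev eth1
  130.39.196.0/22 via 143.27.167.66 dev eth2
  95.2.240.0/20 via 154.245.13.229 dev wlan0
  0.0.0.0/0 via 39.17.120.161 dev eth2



Longest prefix match for 31.143.144.62:
  /15 31.142.0.0: MATCH
  /8 15.0.0.0: no
  /22 130.39.196.0: no
  /20 95.2.240.0: no
  /0 0.0.0.0: MATCH
Selected: next-hop 170.101.51.14 via eth0 (matched /15)


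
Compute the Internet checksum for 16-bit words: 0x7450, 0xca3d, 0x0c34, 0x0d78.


Sum all words (with carry folding):
+ 0x7450 = 0x7450
+ 0xca3d = 0x3e8e
+ 0x0c34 = 0x4ac2
+ 0x0d78 = 0x583a
One's complement: ~0x583a
Checksum = 0xa7c5


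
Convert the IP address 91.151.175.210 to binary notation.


91 = 01011011
151 = 10010111
175 = 10101111
210 = 11010010
Binary: 01011011.10010111.10101111.11010010


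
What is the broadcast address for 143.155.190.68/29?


Network: 143.155.190.64/29
Host bits = 3
Set all host bits to 1:
Broadcast: 143.155.190.71


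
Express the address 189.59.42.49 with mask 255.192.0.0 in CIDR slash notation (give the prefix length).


Binary: 11111111.11000000.00000000.00000000
Count leading 1s
Prefix: /10


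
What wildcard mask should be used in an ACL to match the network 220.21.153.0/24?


Subnet mask: 255.255.255.0
Wildcard = 255.255.255.255 - subnet mask
255 - 255 = 0
255 - 255 = 0
255 - 255 = 0
255 - 0 = 255
Wildcard: 0.0.0.255


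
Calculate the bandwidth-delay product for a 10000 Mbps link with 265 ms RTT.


BDP = bandwidth * RTT
= 10000 Mbps * 265 ms
= 10000 * 1e6 * 265 / 1000 bits
= 2650000000 bits
= 331250000 bytes
= 323486.3281 KB
BDP = 2650000000 bits (331250000 bytes)


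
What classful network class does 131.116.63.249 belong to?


First octet: 131
Binary: 10000011
10xxxxxx -> Class B (128-191)
Class B, default mask 255.255.0.0 (/16)


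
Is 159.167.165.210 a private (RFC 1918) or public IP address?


RFC 1918 private ranges:
  10.0.0.0/8 (10.0.0.0 - 10.255.255.255)
  172.16.0.0/12 (172.16.0.0 - 172.31.255.255)
  192.168.0.0/16 (192.168.0.0 - 192.168.255.255)
Public (not in any RFC 1918 range)


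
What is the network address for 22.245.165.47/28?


IP:   00010110.11110101.10100101.00101111
Mask: 11111111.11111111.11111111.11110000
AND operation:
Net:  00010110.11110101.10100101.00100000
Network: 22.245.165.32/28


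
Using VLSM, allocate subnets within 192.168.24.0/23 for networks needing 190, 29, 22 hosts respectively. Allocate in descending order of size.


190 hosts -> /24 (254 usable): 192.168.24.0/24
29 hosts -> /27 (30 usable): 192.168.25.0/27
22 hosts -> /27 (30 usable): 192.168.25.32/27
Allocation: 192.168.24.0/24 (190 hosts, 254 usable); 192.168.25.0/27 (29 hosts, 30 usable); 192.168.25.32/27 (22 hosts, 30 usable)


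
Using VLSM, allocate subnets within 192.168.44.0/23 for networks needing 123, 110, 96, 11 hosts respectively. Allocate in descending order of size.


123 hosts -> /25 (126 usable): 192.168.44.0/25
110 hosts -> /25 (126 usable): 192.168.44.128/25
96 hosts -> /25 (126 usable): 192.168.45.0/25
11 hosts -> /28 (14 usable): 192.168.45.128/28
Allocation: 192.168.44.0/25 (123 hosts, 126 usable); 192.168.44.128/25 (110 hosts, 126 usable); 192.168.45.0/25 (96 hosts, 126 usable); 192.168.45.128/28 (11 hosts, 14 usable)


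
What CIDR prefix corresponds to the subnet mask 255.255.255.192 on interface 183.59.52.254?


Binary: 11111111.11111111.11111111.11000000
Count leading 1s
Prefix: /26


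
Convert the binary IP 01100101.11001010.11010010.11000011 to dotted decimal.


01100101 = 101
11001010 = 202
11010010 = 210
11000011 = 195
IP: 101.202.210.195


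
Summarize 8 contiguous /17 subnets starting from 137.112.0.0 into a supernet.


Original prefix: /17
Number of subnets: 8 = 2^3
New prefix = 17 - 3 = 14
Supernet: 137.112.0.0/14


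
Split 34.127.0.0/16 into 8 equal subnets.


New prefix = 16 + 3 = 19
Each subnet has 8192 addresses
  34.127.0.0/19
  34.127.32.0/19
  34.127.64.0/19
  34.127.96.0/19
  34.127.128.0/19
  34.127.160.0/19
  34.127.192.0/19
  34.127.224.0/19
Subnets: 34.127.0.0/19, 34.127.32.0/19, 34.127.64.0/19, 34.127.96.0/19, 34.127.128.0/19, 34.127.160.0/19, 34.127.192.0/19, 34.127.224.0/19


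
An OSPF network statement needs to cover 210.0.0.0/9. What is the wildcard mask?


Subnet mask: 255.128.0.0
Wildcard = 255.255.255.255 - subnet mask
255 - 255 = 0
255 - 128 = 127
255 - 0 = 255
255 - 0 = 255
Wildcard: 0.127.255.255


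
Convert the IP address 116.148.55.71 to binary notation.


116 = 01110100
148 = 10010100
55 = 00110111
71 = 01000111
Binary: 01110100.10010100.00110111.01000111


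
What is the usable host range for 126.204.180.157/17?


Network: 126.204.128.0
Broadcast: 126.204.255.255
First usable = network + 1
Last usable = broadcast - 1
Range: 126.204.128.1 to 126.204.255.254


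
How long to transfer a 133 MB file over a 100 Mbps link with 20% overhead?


Effective throughput = 100 * (1 - 20/100) = 80 Mbps
File size in Mb = 133 * 8 = 1064 Mb
Time = 1064 / 80
Time = 13.3 seconds


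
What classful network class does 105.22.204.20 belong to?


First octet: 105
Binary: 01101001
0xxxxxxx -> Class A (1-126)
Class A, default mask 255.0.0.0 (/8)


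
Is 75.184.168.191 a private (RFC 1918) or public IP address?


RFC 1918 private ranges:
  10.0.0.0/8 (10.0.0.0 - 10.255.255.255)
  172.16.0.0/12 (172.16.0.0 - 172.31.255.255)
  192.168.0.0/16 (192.168.0.0 - 192.168.255.255)
Public (not in any RFC 1918 range)


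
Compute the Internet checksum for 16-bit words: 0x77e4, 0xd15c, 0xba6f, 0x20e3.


Sum all words (with carry folding):
+ 0x77e4 = 0x77e4
+ 0xd15c = 0x4941
+ 0xba6f = 0x03b1
+ 0x20e3 = 0x2494
One's complement: ~0x2494
Checksum = 0xdb6b


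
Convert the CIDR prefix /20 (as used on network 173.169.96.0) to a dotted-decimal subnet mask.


/20 means 20 network bits, 12 host bits
Binary: 11111111111111111111000000000000
Mask: 255.255.240.0


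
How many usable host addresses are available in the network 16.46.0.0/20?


Host bits = 32 - 20 = 12
Total addresses = 2^12 = 4096
Usable = total - 2 (network and broadcast)
Usable hosts: 4094


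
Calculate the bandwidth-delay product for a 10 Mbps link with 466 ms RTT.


BDP = bandwidth * RTT
= 10 Mbps * 466 ms
= 10 * 1e6 * 466 / 1000 bits
= 4660000 bits
= 582500 bytes
= 568.8477 KB
BDP = 4660000 bits (582500 bytes)


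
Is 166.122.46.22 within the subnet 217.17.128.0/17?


Subnet network: 217.17.128.0
Test IP AND mask: 166.122.0.0
No, 166.122.46.22 is not in 217.17.128.0/17


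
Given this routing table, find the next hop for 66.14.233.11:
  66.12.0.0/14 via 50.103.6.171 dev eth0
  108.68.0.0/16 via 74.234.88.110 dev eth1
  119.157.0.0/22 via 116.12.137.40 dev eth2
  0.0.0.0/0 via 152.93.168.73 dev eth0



Longest prefix match for 66.14.233.11:
  /14 66.12.0.0: MATCH
  /16 108.68.0.0: no
  /22 119.157.0.0: no
  /0 0.0.0.0: MATCH
Selected: next-hop 50.103.6.171 via eth0 (matched /14)


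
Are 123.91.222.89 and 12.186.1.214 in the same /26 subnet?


Mask: 255.255.255.192
123.91.222.89 AND mask = 123.91.222.64
12.186.1.214 AND mask = 12.186.1.192
No, different subnets (123.91.222.64 vs 12.186.1.192)


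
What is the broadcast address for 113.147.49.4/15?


Network: 113.146.0.0/15
Host bits = 17
Set all host bits to 1:
Broadcast: 113.147.255.255


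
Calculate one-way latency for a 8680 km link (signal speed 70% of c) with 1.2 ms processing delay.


Speed = 0.7 * 3e5 km/s = 210000 km/s
Propagation delay = 8680 / 210000 = 0.0413 s = 41.3333 ms
Processing delay = 1.2 ms
Total one-way latency = 42.5333 ms


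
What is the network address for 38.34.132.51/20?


IP:   00100110.00100010.10000100.00110011
Mask: 11111111.11111111.11110000.00000000
AND operation:
Net:  00100110.00100010.10000000.00000000
Network: 38.34.128.0/20


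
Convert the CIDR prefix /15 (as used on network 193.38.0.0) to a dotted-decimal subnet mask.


/15 means 15 network bits, 17 host bits
Binary: 11111111111111100000000000000000
Mask: 255.254.0.0


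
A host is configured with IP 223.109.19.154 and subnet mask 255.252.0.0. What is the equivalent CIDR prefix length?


Binary: 11111111.11111100.00000000.00000000
Count leading 1s
Prefix: /14


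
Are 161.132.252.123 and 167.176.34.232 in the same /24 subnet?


Mask: 255.255.255.0
161.132.252.123 AND mask = 161.132.252.0
167.176.34.232 AND mask = 167.176.34.0
No, different subnets (161.132.252.0 vs 167.176.34.0)


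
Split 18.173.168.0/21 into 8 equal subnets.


New prefix = 21 + 3 = 24
Each subnet has 256 addresses
  18.173.168.0/24
  18.173.169.0/24
  18.173.170.0/24
  18.173.171.0/24
  18.173.172.0/24
  18.173.173.0/24
  18.173.174.0/24
  18.173.175.0/24
Subnets: 18.173.168.0/24, 18.173.169.0/24, 18.173.170.0/24, 18.173.171.0/24, 18.173.172.0/24, 18.173.173.0/24, 18.173.174.0/24, 18.173.175.0/24


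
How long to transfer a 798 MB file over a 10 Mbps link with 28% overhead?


Effective throughput = 10 * (1 - 28/100) = 7.2 Mbps
File size in Mb = 798 * 8 = 6384 Mb
Time = 6384 / 7.2
Time = 886.6667 seconds


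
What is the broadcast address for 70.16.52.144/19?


Network: 70.16.32.0/19
Host bits = 13
Set all host bits to 1:
Broadcast: 70.16.63.255


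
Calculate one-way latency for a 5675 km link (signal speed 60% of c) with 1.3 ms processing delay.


Speed = 0.6 * 3e5 km/s = 180000 km/s
Propagation delay = 5675 / 180000 = 0.0315 s = 31.5278 ms
Processing delay = 1.3 ms
Total one-way latency = 32.8278 ms


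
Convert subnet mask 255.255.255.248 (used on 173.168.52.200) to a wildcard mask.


Subnet mask: 255.255.255.248
Wildcard = 255.255.255.255 - subnet mask
255 - 255 = 0
255 - 255 = 0
255 - 255 = 0
255 - 248 = 7
Wildcard: 0.0.0.7


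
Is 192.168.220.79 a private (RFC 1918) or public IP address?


RFC 1918 private ranges:
  10.0.0.0/8 (10.0.0.0 - 10.255.255.255)
  172.16.0.0/12 (172.16.0.0 - 172.31.255.255)
  192.168.0.0/16 (192.168.0.0 - 192.168.255.255)
Private (in 192.168.0.0/16)


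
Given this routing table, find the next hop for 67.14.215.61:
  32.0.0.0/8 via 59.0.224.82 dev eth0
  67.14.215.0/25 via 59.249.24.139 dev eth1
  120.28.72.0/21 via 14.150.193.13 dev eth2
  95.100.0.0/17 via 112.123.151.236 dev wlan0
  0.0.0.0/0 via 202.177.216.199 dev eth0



Longest prefix match for 67.14.215.61:
  /8 32.0.0.0: no
  /25 67.14.215.0: MATCH
  /21 120.28.72.0: no
  /17 95.100.0.0: no
  /0 0.0.0.0: MATCH
Selected: next-hop 59.249.24.139 via eth1 (matched /25)


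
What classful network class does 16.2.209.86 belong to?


First octet: 16
Binary: 00010000
0xxxxxxx -> Class A (1-126)
Class A, default mask 255.0.0.0 (/8)


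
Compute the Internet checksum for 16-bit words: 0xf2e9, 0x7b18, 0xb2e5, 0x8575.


Sum all words (with carry folding):
+ 0xf2e9 = 0xf2e9
+ 0x7b18 = 0x6e02
+ 0xb2e5 = 0x20e8
+ 0x8575 = 0xa65d
One's complement: ~0xa65d
Checksum = 0x59a2


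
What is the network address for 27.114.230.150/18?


IP:   00011011.01110010.11100110.10010110
Mask: 11111111.11111111.11000000.00000000
AND operation:
Net:  00011011.01110010.11000000.00000000
Network: 27.114.192.0/18


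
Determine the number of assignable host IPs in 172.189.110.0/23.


Host bits = 32 - 23 = 9
Total addresses = 2^9 = 512
Usable = total - 2 (network and broadcast)
Usable hosts: 510


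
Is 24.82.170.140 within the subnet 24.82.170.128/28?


Subnet network: 24.82.170.128
Test IP AND mask: 24.82.170.128
Yes, 24.82.170.140 is in 24.82.170.128/28


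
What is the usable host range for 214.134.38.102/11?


Network: 214.128.0.0
Broadcast: 214.159.255.255
First usable = network + 1
Last usable = broadcast - 1
Range: 214.128.0.1 to 214.159.255.254


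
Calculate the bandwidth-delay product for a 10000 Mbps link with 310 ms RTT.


BDP = bandwidth * RTT
= 10000 Mbps * 310 ms
= 10000 * 1e6 * 310 / 1000 bits
= 3100000000 bits
= 387500000 bytes
= 378417.9688 KB
BDP = 3100000000 bits (387500000 bytes)


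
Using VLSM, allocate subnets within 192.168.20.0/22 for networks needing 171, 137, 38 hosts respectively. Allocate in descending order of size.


171 hosts -> /24 (254 usable): 192.168.20.0/24
137 hosts -> /24 (254 usable): 192.168.21.0/24
38 hosts -> /26 (62 usable): 192.168.22.0/26
Allocation: 192.168.20.0/24 (171 hosts, 254 usable); 192.168.21.0/24 (137 hosts, 254 usable); 192.168.22.0/26 (38 hosts, 62 usable)


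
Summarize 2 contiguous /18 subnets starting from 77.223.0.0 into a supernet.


Original prefix: /18
Number of subnets: 2 = 2^1
New prefix = 18 - 1 = 17
Supernet: 77.223.0.0/17


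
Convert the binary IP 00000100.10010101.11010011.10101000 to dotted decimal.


00000100 = 4
10010101 = 149
11010011 = 211
10101000 = 168
IP: 4.149.211.168


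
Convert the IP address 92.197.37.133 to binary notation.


92 = 01011100
197 = 11000101
37 = 00100101
133 = 10000101
Binary: 01011100.11000101.00100101.10000101


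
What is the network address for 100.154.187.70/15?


IP:   01100100.10011010.10111011.01000110
Mask: 11111111.11111110.00000000.00000000
AND operation:
Net:  01100100.10011010.00000000.00000000
Network: 100.154.0.0/15


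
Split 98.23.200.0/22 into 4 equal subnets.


New prefix = 22 + 2 = 24
Each subnet has 256 addresses
  98.23.200.0/24
  98.23.201.0/24
  98.23.202.0/24
  98.23.203.0/24
Subnets: 98.23.200.0/24, 98.23.201.0/24, 98.23.202.0/24, 98.23.203.0/24


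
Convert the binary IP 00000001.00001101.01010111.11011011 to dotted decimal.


00000001 = 1
00001101 = 13
01010111 = 87
11011011 = 219
IP: 1.13.87.219


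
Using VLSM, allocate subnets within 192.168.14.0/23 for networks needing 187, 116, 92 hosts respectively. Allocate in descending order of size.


187 hosts -> /24 (254 usable): 192.168.14.0/24
116 hosts -> /25 (126 usable): 192.168.15.0/25
92 hosts -> /25 (126 usable): 192.168.15.128/25
Allocation: 192.168.14.0/24 (187 hosts, 254 usable); 192.168.15.0/25 (116 hosts, 126 usable); 192.168.15.128/25 (92 hosts, 126 usable)


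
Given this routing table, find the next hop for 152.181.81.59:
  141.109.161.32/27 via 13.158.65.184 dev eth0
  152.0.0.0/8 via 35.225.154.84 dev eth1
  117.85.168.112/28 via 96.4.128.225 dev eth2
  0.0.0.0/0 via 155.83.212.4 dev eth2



Longest prefix match for 152.181.81.59:
  /27 141.109.161.32: no
  /8 152.0.0.0: MATCH
  /28 117.85.168.112: no
  /0 0.0.0.0: MATCH
Selected: next-hop 35.225.154.84 via eth1 (matched /8)


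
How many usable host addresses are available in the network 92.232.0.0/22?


Host bits = 32 - 22 = 10
Total addresses = 2^10 = 1024
Usable = total - 2 (network and broadcast)
Usable hosts: 1022


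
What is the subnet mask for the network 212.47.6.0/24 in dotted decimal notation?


/24 means 24 network bits, 8 host bits
Binary: 11111111111111111111111100000000
Mask: 255.255.255.0


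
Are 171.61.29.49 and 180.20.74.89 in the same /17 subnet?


Mask: 255.255.128.0
171.61.29.49 AND mask = 171.61.0.0
180.20.74.89 AND mask = 180.20.0.0
No, different subnets (171.61.0.0 vs 180.20.0.0)


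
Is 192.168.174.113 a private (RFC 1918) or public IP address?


RFC 1918 private ranges:
  10.0.0.0/8 (10.0.0.0 - 10.255.255.255)
  172.16.0.0/12 (172.16.0.0 - 172.31.255.255)
  192.168.0.0/16 (192.168.0.0 - 192.168.255.255)
Private (in 192.168.0.0/16)


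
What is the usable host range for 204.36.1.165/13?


Network: 204.32.0.0
Broadcast: 204.39.255.255
First usable = network + 1
Last usable = broadcast - 1
Range: 204.32.0.1 to 204.39.255.254


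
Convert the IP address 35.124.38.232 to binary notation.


35 = 00100011
124 = 01111100
38 = 00100110
232 = 11101000
Binary: 00100011.01111100.00100110.11101000


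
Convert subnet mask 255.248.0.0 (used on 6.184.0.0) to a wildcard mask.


Subnet mask: 255.248.0.0
Wildcard = 255.255.255.255 - subnet mask
255 - 255 = 0
255 - 248 = 7
255 - 0 = 255
255 - 0 = 255
Wildcard: 0.7.255.255


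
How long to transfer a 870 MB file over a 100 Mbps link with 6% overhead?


Effective throughput = 100 * (1 - 6/100) = 94 Mbps
File size in Mb = 870 * 8 = 6960 Mb
Time = 6960 / 94
Time = 74.0426 seconds


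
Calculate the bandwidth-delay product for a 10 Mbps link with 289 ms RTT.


BDP = bandwidth * RTT
= 10 Mbps * 289 ms
= 10 * 1e6 * 289 / 1000 bits
= 2890000 bits
= 361250 bytes
= 352.7832 KB
BDP = 2890000 bits (361250 bytes)


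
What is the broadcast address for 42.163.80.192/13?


Network: 42.160.0.0/13
Host bits = 19
Set all host bits to 1:
Broadcast: 42.167.255.255


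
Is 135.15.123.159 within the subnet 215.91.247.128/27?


Subnet network: 215.91.247.128
Test IP AND mask: 135.15.123.128
No, 135.15.123.159 is not in 215.91.247.128/27


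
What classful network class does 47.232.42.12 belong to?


First octet: 47
Binary: 00101111
0xxxxxxx -> Class A (1-126)
Class A, default mask 255.0.0.0 (/8)


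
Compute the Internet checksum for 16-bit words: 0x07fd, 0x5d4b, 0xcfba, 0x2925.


Sum all words (with carry folding):
+ 0x07fd = 0x07fd
+ 0x5d4b = 0x6548
+ 0xcfba = 0x3503
+ 0x2925 = 0x5e28
One's complement: ~0x5e28
Checksum = 0xa1d7


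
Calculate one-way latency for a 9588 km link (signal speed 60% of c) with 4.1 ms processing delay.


Speed = 0.6 * 3e5 km/s = 180000 km/s
Propagation delay = 9588 / 180000 = 0.0533 s = 53.2667 ms
Processing delay = 4.1 ms
Total one-way latency = 57.3667 ms


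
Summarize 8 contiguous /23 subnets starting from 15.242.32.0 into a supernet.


Original prefix: /23
Number of subnets: 8 = 2^3
New prefix = 23 - 3 = 20
Supernet: 15.242.32.0/20


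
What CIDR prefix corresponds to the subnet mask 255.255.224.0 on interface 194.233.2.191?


Binary: 11111111.11111111.11100000.00000000
Count leading 1s
Prefix: /19


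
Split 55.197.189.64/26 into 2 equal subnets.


New prefix = 26 + 1 = 27
Each subnet has 32 addresses
  55.197.189.64/27
  55.197.189.96/27
Subnets: 55.197.189.64/27, 55.197.189.96/27


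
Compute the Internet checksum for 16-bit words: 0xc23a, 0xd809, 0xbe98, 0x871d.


Sum all words (with carry folding):
+ 0xc23a = 0xc23a
+ 0xd809 = 0x9a44
+ 0xbe98 = 0x58dd
+ 0x871d = 0xdffa
One's complement: ~0xdffa
Checksum = 0x2005


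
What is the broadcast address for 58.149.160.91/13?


Network: 58.144.0.0/13
Host bits = 19
Set all host bits to 1:
Broadcast: 58.151.255.255


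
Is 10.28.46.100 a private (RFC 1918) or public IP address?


RFC 1918 private ranges:
  10.0.0.0/8 (10.0.0.0 - 10.255.255.255)
  172.16.0.0/12 (172.16.0.0 - 172.31.255.255)
  192.168.0.0/16 (192.168.0.0 - 192.168.255.255)
Private (in 10.0.0.0/8)


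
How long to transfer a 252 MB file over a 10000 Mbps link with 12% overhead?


Effective throughput = 10000 * (1 - 12/100) = 8800 Mbps
File size in Mb = 252 * 8 = 2016 Mb
Time = 2016 / 8800
Time = 0.2291 seconds


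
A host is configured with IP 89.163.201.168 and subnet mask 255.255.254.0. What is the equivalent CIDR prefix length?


Binary: 11111111.11111111.11111110.00000000
Count leading 1s
Prefix: /23


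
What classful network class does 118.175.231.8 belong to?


First octet: 118
Binary: 01110110
0xxxxxxx -> Class A (1-126)
Class A, default mask 255.0.0.0 (/8)


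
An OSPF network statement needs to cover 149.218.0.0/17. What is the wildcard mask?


Subnet mask: 255.255.128.0
Wildcard = 255.255.255.255 - subnet mask
255 - 255 = 0
255 - 255 = 0
255 - 128 = 127
255 - 0 = 255
Wildcard: 0.0.127.255


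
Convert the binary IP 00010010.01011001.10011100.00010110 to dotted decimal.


00010010 = 18
01011001 = 89
10011100 = 156
00010110 = 22
IP: 18.89.156.22


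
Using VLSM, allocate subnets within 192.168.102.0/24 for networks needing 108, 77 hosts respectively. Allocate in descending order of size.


108 hosts -> /25 (126 usable): 192.168.102.0/25
77 hosts -> /25 (126 usable): 192.168.102.128/25
Allocation: 192.168.102.0/25 (108 hosts, 126 usable); 192.168.102.128/25 (77 hosts, 126 usable)


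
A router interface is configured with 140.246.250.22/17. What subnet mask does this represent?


/17 means 17 network bits, 15 host bits
Binary: 11111111111111111000000000000000
Mask: 255.255.128.0


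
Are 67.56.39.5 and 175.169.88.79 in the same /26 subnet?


Mask: 255.255.255.192
67.56.39.5 AND mask = 67.56.39.0
175.169.88.79 AND mask = 175.169.88.64
No, different subnets (67.56.39.0 vs 175.169.88.64)


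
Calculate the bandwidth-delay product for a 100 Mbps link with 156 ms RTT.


BDP = bandwidth * RTT
= 100 Mbps * 156 ms
= 100 * 1e6 * 156 / 1000 bits
= 15600000 bits
= 1950000 bytes
= 1904.2969 KB
BDP = 15600000 bits (1950000 bytes)


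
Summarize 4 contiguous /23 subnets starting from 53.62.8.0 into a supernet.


Original prefix: /23
Number of subnets: 4 = 2^2
New prefix = 23 - 2 = 21
Supernet: 53.62.8.0/21


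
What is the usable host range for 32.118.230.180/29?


Network: 32.118.230.176
Broadcast: 32.118.230.183
First usable = network + 1
Last usable = broadcast - 1
Range: 32.118.230.177 to 32.118.230.182


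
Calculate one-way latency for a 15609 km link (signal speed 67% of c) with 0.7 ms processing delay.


Speed = 0.67 * 3e5 km/s = 201000 km/s
Propagation delay = 15609 / 201000 = 0.0777 s = 77.6567 ms
Processing delay = 0.7 ms
Total one-way latency = 78.3567 ms


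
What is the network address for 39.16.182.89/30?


IP:   00100111.00010000.10110110.01011001
Mask: 11111111.11111111.11111111.11111100
AND operation:
Net:  00100111.00010000.10110110.01011000
Network: 39.16.182.88/30


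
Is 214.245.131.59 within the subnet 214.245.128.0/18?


Subnet network: 214.245.128.0
Test IP AND mask: 214.245.128.0
Yes, 214.245.131.59 is in 214.245.128.0/18


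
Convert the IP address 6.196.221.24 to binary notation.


6 = 00000110
196 = 11000100
221 = 11011101
24 = 00011000
Binary: 00000110.11000100.11011101.00011000


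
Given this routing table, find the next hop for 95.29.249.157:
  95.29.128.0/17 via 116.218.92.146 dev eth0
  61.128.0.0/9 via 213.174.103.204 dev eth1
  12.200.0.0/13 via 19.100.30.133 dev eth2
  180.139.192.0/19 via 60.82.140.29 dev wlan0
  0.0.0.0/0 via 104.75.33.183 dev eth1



Longest prefix match for 95.29.249.157:
  /17 95.29.128.0: MATCH
  /9 61.128.0.0: no
  /13 12.200.0.0: no
  /19 180.139.192.0: no
  /0 0.0.0.0: MATCH
Selected: next-hop 116.218.92.146 via eth0 (matched /17)


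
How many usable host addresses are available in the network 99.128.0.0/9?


Host bits = 32 - 9 = 23
Total addresses = 2^23 = 8388608
Usable = total - 2 (network and broadcast)
Usable hosts: 8388606


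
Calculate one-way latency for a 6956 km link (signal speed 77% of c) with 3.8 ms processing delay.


Speed = 0.77 * 3e5 km/s = 231000 km/s
Propagation delay = 6956 / 231000 = 0.0301 s = 30.1126 ms
Processing delay = 3.8 ms
Total one-way latency = 33.9126 ms


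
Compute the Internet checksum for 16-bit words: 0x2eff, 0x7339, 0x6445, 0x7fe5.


Sum all words (with carry folding):
+ 0x2eff = 0x2eff
+ 0x7339 = 0xa238
+ 0x6445 = 0x067e
+ 0x7fe5 = 0x8663
One's complement: ~0x8663
Checksum = 0x799c


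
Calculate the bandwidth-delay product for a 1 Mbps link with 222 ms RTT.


BDP = bandwidth * RTT
= 1 Mbps * 222 ms
= 1 * 1e6 * 222 / 1000 bits
= 222000 bits
= 27750 bytes
= 27.0996 KB
BDP = 222000 bits (27750 bytes)


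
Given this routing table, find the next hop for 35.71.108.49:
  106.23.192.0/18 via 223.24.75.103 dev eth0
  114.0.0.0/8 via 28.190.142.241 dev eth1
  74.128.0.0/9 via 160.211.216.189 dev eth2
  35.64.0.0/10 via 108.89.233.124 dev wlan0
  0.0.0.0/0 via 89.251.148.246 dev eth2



Longest prefix match for 35.71.108.49:
  /18 106.23.192.0: no
  /8 114.0.0.0: no
  /9 74.128.0.0: no
  /10 35.64.0.0: MATCH
  /0 0.0.0.0: MATCH
Selected: next-hop 108.89.233.124 via wlan0 (matched /10)


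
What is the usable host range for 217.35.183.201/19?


Network: 217.35.160.0
Broadcast: 217.35.191.255
First usable = network + 1
Last usable = broadcast - 1
Range: 217.35.160.1 to 217.35.191.254


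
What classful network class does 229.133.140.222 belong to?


First octet: 229
Binary: 11100101
1110xxxx -> Class D (224-239)
Class D (multicast), default mask N/A


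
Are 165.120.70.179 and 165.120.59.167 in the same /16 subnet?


Mask: 255.255.0.0
165.120.70.179 AND mask = 165.120.0.0
165.120.59.167 AND mask = 165.120.0.0
Yes, same subnet (165.120.0.0)


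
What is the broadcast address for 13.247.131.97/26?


Network: 13.247.131.64/26
Host bits = 6
Set all host bits to 1:
Broadcast: 13.247.131.127


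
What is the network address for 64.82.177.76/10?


IP:   01000000.01010010.10110001.01001100
Mask: 11111111.11000000.00000000.00000000
AND operation:
Net:  01000000.01000000.00000000.00000000
Network: 64.64.0.0/10


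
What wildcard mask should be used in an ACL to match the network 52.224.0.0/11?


Subnet mask: 255.224.0.0
Wildcard = 255.255.255.255 - subnet mask
255 - 255 = 0
255 - 224 = 31
255 - 0 = 255
255 - 0 = 255
Wildcard: 0.31.255.255


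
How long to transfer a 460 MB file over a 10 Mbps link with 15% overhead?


Effective throughput = 10 * (1 - 15/100) = 8.5 Mbps
File size in Mb = 460 * 8 = 3680 Mb
Time = 3680 / 8.5
Time = 432.9412 seconds


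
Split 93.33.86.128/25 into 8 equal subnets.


New prefix = 25 + 3 = 28
Each subnet has 16 addresses
  93.33.86.128/28
  93.33.86.144/28
  93.33.86.160/28
  93.33.86.176/28
  93.33.86.192/28
  93.33.86.208/28
  93.33.86.224/28
  93.33.86.240/28
Subnets: 93.33.86.128/28, 93.33.86.144/28, 93.33.86.160/28, 93.33.86.176/28, 93.33.86.192/28, 93.33.86.208/28, 93.33.86.224/28, 93.33.86.240/28


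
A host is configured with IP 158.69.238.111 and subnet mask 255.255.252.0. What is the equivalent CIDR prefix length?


Binary: 11111111.11111111.11111100.00000000
Count leading 1s
Prefix: /22


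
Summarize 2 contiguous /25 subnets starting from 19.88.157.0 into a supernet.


Original prefix: /25
Number of subnets: 2 = 2^1
New prefix = 25 - 1 = 24
Supernet: 19.88.157.0/24


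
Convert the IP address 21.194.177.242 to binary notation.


21 = 00010101
194 = 11000010
177 = 10110001
242 = 11110010
Binary: 00010101.11000010.10110001.11110010


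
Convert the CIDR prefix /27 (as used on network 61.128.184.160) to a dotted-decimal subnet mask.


/27 means 27 network bits, 5 host bits
Binary: 11111111111111111111111111100000
Mask: 255.255.255.224


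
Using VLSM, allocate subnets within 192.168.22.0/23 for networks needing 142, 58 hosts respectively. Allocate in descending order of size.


142 hosts -> /24 (254 usable): 192.168.22.0/24
58 hosts -> /26 (62 usable): 192.168.23.0/26
Allocation: 192.168.22.0/24 (142 hosts, 254 usable); 192.168.23.0/26 (58 hosts, 62 usable)


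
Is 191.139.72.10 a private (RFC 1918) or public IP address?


RFC 1918 private ranges:
  10.0.0.0/8 (10.0.0.0 - 10.255.255.255)
  172.16.0.0/12 (172.16.0.0 - 172.31.255.255)
  192.168.0.0/16 (192.168.0.0 - 192.168.255.255)
Public (not in any RFC 1918 range)


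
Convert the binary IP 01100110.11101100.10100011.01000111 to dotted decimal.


01100110 = 102
11101100 = 236
10100011 = 163
01000111 = 71
IP: 102.236.163.71


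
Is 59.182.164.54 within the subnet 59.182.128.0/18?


Subnet network: 59.182.128.0
Test IP AND mask: 59.182.128.0
Yes, 59.182.164.54 is in 59.182.128.0/18


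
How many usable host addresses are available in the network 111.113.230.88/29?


Host bits = 32 - 29 = 3
Total addresses = 2^3 = 8
Usable = total - 2 (network and broadcast)
Usable hosts: 6


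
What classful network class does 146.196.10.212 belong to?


First octet: 146
Binary: 10010010
10xxxxxx -> Class B (128-191)
Class B, default mask 255.255.0.0 (/16)


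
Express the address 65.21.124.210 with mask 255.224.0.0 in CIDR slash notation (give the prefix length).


Binary: 11111111.11100000.00000000.00000000
Count leading 1s
Prefix: /11


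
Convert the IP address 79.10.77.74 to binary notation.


79 = 01001111
10 = 00001010
77 = 01001101
74 = 01001010
Binary: 01001111.00001010.01001101.01001010


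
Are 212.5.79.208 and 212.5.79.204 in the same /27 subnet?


Mask: 255.255.255.224
212.5.79.208 AND mask = 212.5.79.192
212.5.79.204 AND mask = 212.5.79.192
Yes, same subnet (212.5.79.192)


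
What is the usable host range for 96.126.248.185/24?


Network: 96.126.248.0
Broadcast: 96.126.248.255
First usable = network + 1
Last usable = broadcast - 1
Range: 96.126.248.1 to 96.126.248.254


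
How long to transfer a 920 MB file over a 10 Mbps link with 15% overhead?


Effective throughput = 10 * (1 - 15/100) = 8.5 Mbps
File size in Mb = 920 * 8 = 7360 Mb
Time = 7360 / 8.5
Time = 865.8824 seconds


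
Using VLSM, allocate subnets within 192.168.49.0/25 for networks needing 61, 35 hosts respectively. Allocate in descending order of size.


61 hosts -> /26 (62 usable): 192.168.49.0/26
35 hosts -> /26 (62 usable): 192.168.49.64/26
Allocation: 192.168.49.0/26 (61 hosts, 62 usable); 192.168.49.64/26 (35 hosts, 62 usable)


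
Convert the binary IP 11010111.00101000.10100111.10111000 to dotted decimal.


11010111 = 215
00101000 = 40
10100111 = 167
10111000 = 184
IP: 215.40.167.184


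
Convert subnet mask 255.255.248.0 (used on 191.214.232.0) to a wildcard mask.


Subnet mask: 255.255.248.0
Wildcard = 255.255.255.255 - subnet mask
255 - 255 = 0
255 - 255 = 0
255 - 248 = 7
255 - 0 = 255
Wildcard: 0.0.7.255


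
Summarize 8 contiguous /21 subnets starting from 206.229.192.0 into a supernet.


Original prefix: /21
Number of subnets: 8 = 2^3
New prefix = 21 - 3 = 18
Supernet: 206.229.192.0/18


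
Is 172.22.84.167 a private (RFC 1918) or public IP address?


RFC 1918 private ranges:
  10.0.0.0/8 (10.0.0.0 - 10.255.255.255)
  172.16.0.0/12 (172.16.0.0 - 172.31.255.255)
  192.168.0.0/16 (192.168.0.0 - 192.168.255.255)
Private (in 172.16.0.0/12)


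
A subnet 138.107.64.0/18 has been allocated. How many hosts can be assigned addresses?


Host bits = 32 - 18 = 14
Total addresses = 2^14 = 16384
Usable = total - 2 (network and broadcast)
Usable hosts: 16382


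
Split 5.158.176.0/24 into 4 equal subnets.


New prefix = 24 + 2 = 26
Each subnet has 64 addresses
  5.158.176.0/26
  5.158.176.64/26
  5.158.176.128/26
  5.158.176.192/26
Subnets: 5.158.176.0/26, 5.158.176.64/26, 5.158.176.128/26, 5.158.176.192/26


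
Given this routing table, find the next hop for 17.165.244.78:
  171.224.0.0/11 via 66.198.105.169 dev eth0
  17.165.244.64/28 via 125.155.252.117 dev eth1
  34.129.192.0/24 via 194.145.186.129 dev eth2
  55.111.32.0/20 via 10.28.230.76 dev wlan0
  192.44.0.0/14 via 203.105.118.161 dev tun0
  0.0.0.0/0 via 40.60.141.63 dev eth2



Longest prefix match for 17.165.244.78:
  /11 171.224.0.0: no
  /28 17.165.244.64: MATCH
  /24 34.129.192.0: no
  /20 55.111.32.0: no
  /14 192.44.0.0: no
  /0 0.0.0.0: MATCH
Selected: next-hop 125.155.252.117 via eth1 (matched /28)


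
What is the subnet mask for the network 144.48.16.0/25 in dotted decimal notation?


/25 means 25 network bits, 7 host bits
Binary: 11111111111111111111111110000000
Mask: 255.255.255.128


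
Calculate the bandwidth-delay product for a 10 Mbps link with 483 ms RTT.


BDP = bandwidth * RTT
= 10 Mbps * 483 ms
= 10 * 1e6 * 483 / 1000 bits
= 4830000 bits
= 603750 bytes
= 589.5996 KB
BDP = 4830000 bits (603750 bytes)


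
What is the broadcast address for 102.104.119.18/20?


Network: 102.104.112.0/20
Host bits = 12
Set all host bits to 1:
Broadcast: 102.104.127.255


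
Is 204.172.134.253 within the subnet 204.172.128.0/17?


Subnet network: 204.172.128.0
Test IP AND mask: 204.172.128.0
Yes, 204.172.134.253 is in 204.172.128.0/17


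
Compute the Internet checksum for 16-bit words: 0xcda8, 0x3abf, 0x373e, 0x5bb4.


Sum all words (with carry folding):
+ 0xcda8 = 0xcda8
+ 0x3abf = 0x0868
+ 0x373e = 0x3fa6
+ 0x5bb4 = 0x9b5a
One's complement: ~0x9b5a
Checksum = 0x64a5


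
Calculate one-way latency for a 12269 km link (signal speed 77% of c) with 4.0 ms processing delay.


Speed = 0.77 * 3e5 km/s = 231000 km/s
Propagation delay = 12269 / 231000 = 0.0531 s = 53.1126 ms
Processing delay = 4.0 ms
Total one-way latency = 57.1126 ms


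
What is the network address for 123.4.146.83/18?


IP:   01111011.00000100.10010010.01010011
Mask: 11111111.11111111.11000000.00000000
AND operation:
Net:  01111011.00000100.10000000.00000000
Network: 123.4.128.0/18


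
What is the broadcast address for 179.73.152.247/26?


Network: 179.73.152.192/26
Host bits = 6
Set all host bits to 1:
Broadcast: 179.73.152.255


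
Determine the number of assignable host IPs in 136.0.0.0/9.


Host bits = 32 - 9 = 23
Total addresses = 2^23 = 8388608
Usable = total - 2 (network and broadcast)
Usable hosts: 8388606


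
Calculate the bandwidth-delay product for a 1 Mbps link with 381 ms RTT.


BDP = bandwidth * RTT
= 1 Mbps * 381 ms
= 1 * 1e6 * 381 / 1000 bits
= 381000 bits
= 47625 bytes
= 46.5088 KB
BDP = 381000 bits (47625 bytes)


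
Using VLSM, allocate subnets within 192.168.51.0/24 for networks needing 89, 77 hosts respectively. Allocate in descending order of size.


89 hosts -> /25 (126 usable): 192.168.51.0/25
77 hosts -> /25 (126 usable): 192.168.51.128/25
Allocation: 192.168.51.0/25 (89 hosts, 126 usable); 192.168.51.128/25 (77 hosts, 126 usable)


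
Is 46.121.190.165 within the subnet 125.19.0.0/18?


Subnet network: 125.19.0.0
Test IP AND mask: 46.121.128.0
No, 46.121.190.165 is not in 125.19.0.0/18


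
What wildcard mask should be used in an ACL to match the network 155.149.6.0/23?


Subnet mask: 255.255.254.0
Wildcard = 255.255.255.255 - subnet mask
255 - 255 = 0
255 - 255 = 0
255 - 254 = 1
255 - 0 = 255
Wildcard: 0.0.1.255


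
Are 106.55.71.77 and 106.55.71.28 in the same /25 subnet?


Mask: 255.255.255.128
106.55.71.77 AND mask = 106.55.71.0
106.55.71.28 AND mask = 106.55.71.0
Yes, same subnet (106.55.71.0)


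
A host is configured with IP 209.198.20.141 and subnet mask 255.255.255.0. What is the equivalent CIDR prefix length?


Binary: 11111111.11111111.11111111.00000000
Count leading 1s
Prefix: /24


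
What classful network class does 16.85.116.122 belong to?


First octet: 16
Binary: 00010000
0xxxxxxx -> Class A (1-126)
Class A, default mask 255.0.0.0 (/8)


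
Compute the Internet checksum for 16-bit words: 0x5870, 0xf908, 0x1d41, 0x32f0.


Sum all words (with carry folding):
+ 0x5870 = 0x5870
+ 0xf908 = 0x5179
+ 0x1d41 = 0x6eba
+ 0x32f0 = 0xa1aa
One's complement: ~0xa1aa
Checksum = 0x5e55


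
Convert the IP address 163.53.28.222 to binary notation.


163 = 10100011
53 = 00110101
28 = 00011100
222 = 11011110
Binary: 10100011.00110101.00011100.11011110


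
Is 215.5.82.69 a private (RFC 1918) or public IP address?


RFC 1918 private ranges:
  10.0.0.0/8 (10.0.0.0 - 10.255.255.255)
  172.16.0.0/12 (172.16.0.0 - 172.31.255.255)
  192.168.0.0/16 (192.168.0.0 - 192.168.255.255)
Public (not in any RFC 1918 range)


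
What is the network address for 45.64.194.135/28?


IP:   00101101.01000000.11000010.10000111
Mask: 11111111.11111111.11111111.11110000
AND operation:
Net:  00101101.01000000.11000010.10000000
Network: 45.64.194.128/28


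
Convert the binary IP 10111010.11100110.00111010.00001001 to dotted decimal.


10111010 = 186
11100110 = 230
00111010 = 58
00001001 = 9
IP: 186.230.58.9


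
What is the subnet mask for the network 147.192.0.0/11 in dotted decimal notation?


/11 means 11 network bits, 21 host bits
Binary: 11111111111000000000000000000000
Mask: 255.224.0.0


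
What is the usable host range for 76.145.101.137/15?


Network: 76.144.0.0
Broadcast: 76.145.255.255
First usable = network + 1
Last usable = broadcast - 1
Range: 76.144.0.1 to 76.145.255.254


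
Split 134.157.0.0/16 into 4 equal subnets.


New prefix = 16 + 2 = 18
Each subnet has 16384 addresses
  134.157.0.0/18
  134.157.64.0/18
  134.157.128.0/18
  134.157.192.0/18
Subnets: 134.157.0.0/18, 134.157.64.0/18, 134.157.128.0/18, 134.157.192.0/18


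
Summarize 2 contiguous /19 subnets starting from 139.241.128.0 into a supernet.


Original prefix: /19
Number of subnets: 2 = 2^1
New prefix = 19 - 1 = 18
Supernet: 139.241.128.0/18


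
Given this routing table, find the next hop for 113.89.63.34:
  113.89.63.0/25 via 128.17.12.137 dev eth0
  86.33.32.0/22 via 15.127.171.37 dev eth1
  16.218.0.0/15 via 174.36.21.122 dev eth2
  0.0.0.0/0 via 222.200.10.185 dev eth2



Longest prefix match for 113.89.63.34:
  /25 113.89.63.0: MATCH
  /22 86.33.32.0: no
  /15 16.218.0.0: no
  /0 0.0.0.0: MATCH
Selected: next-hop 128.17.12.137 via eth0 (matched /25)


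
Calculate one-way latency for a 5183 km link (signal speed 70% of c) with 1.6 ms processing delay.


Speed = 0.7 * 3e5 km/s = 210000 km/s
Propagation delay = 5183 / 210000 = 0.0247 s = 24.681 ms
Processing delay = 1.6 ms
Total one-way latency = 26.281 ms


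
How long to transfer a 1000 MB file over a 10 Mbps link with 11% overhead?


Effective throughput = 10 * (1 - 11/100) = 8.9 Mbps
File size in Mb = 1000 * 8 = 8000 Mb
Time = 8000 / 8.9
Time = 898.8764 seconds


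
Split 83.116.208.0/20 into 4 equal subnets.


New prefix = 20 + 2 = 22
Each subnet has 1024 addresses
  83.116.208.0/22
  83.116.212.0/22
  83.116.216.0/22
  83.116.220.0/22
Subnets: 83.116.208.0/22, 83.116.212.0/22, 83.116.216.0/22, 83.116.220.0/22


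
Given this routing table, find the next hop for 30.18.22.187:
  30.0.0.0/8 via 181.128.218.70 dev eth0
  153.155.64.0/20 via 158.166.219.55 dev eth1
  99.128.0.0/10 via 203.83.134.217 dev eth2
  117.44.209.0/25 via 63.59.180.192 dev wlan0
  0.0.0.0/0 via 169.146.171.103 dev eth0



Longest prefix match for 30.18.22.187:
  /8 30.0.0.0: MATCH
  /20 153.155.64.0: no
  /10 99.128.0.0: no
  /25 117.44.209.0: no
  /0 0.0.0.0: MATCH
Selected: next-hop 181.128.218.70 via eth0 (matched /8)


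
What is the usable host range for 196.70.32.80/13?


Network: 196.64.0.0
Broadcast: 196.71.255.255
First usable = network + 1
Last usable = broadcast - 1
Range: 196.64.0.1 to 196.71.255.254


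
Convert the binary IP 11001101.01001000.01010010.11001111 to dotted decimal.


11001101 = 205
01001000 = 72
01010010 = 82
11001111 = 207
IP: 205.72.82.207


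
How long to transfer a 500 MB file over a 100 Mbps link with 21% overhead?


Effective throughput = 100 * (1 - 21/100) = 79 Mbps
File size in Mb = 500 * 8 = 4000 Mb
Time = 4000 / 79
Time = 50.6329 seconds


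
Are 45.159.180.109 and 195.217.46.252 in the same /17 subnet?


Mask: 255.255.128.0
45.159.180.109 AND mask = 45.159.128.0
195.217.46.252 AND mask = 195.217.0.0
No, different subnets (45.159.128.0 vs 195.217.0.0)


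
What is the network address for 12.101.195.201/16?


IP:   00001100.01100101.11000011.11001001
Mask: 11111111.11111111.00000000.00000000
AND operation:
Net:  00001100.01100101.00000000.00000000
Network: 12.101.0.0/16


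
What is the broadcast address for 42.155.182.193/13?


Network: 42.152.0.0/13
Host bits = 19
Set all host bits to 1:
Broadcast: 42.159.255.255


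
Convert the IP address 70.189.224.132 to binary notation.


70 = 01000110
189 = 10111101
224 = 11100000
132 = 10000100
Binary: 01000110.10111101.11100000.10000100


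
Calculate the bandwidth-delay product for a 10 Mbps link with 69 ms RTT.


BDP = bandwidth * RTT
= 10 Mbps * 69 ms
= 10 * 1e6 * 69 / 1000 bits
= 690000 bits
= 86250 bytes
= 84.2285 KB
BDP = 690000 bits (86250 bytes)


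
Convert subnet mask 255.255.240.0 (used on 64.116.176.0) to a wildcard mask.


Subnet mask: 255.255.240.0
Wildcard = 255.255.255.255 - subnet mask
255 - 255 = 0
255 - 255 = 0
255 - 240 = 15
255 - 0 = 255
Wildcard: 0.0.15.255
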